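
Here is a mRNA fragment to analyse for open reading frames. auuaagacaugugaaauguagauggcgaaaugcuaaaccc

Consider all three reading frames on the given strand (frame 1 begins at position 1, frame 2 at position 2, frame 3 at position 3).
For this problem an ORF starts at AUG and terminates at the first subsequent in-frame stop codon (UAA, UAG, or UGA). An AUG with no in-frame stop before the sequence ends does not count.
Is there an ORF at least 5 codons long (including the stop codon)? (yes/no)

yes

Frame 1: AUU AAG ACA UGU GAA AUG UAG AUG GCG AAA UGC UAA ACC — AUG at 16, stop UAG at 19 → 6 nt; AUG at 22, stop UAA at 34 → 15 nt.
Frame 2: UUA AGA CAU GUG AAA UGU AGA UGG CGA AAU GCU AAA CCC — no AUG→stop ORF.
Frame 3: UAA GAC AUG UGA AAU GUA GAU GGC GAA AUG CUA AAC — AUG at 9, stop UGA at 12 → 6 nt.
Frame 1 has an ORF of 5 codons (positions 22–36) ≥ 5, so yes.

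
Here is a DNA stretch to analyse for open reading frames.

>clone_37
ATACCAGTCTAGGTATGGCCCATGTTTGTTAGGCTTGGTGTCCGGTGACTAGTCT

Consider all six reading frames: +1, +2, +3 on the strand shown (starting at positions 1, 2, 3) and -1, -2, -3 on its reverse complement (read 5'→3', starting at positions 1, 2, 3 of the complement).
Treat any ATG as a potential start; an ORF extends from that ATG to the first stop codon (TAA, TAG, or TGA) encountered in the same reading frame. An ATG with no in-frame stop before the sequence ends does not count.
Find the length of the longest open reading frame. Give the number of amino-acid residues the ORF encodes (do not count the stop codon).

Reverse complement (5'→3'): AGACTAGTCACCGGACACCAAGCCTAACAAACATGGGCCATACCTAGACTGGTAT
Frame +1: ATA CCA GTC TAG GTA TGG CCC ATG TTT GTT AGG CTT GGT GTC CGG TGA CTA GTC — ATG at 22, stop TGA at 46 → 27 nt.
Frame +2: TAC CAG TCT AGG TAT GGC CCA TGT TTG TTA GGC TTG GTG TCC GGT GAC TAG TCT — no ATG→stop ORF.
Frame +3: ACC AGT CTA GGT ATG GCC CAT GTT TGT TAG GCT TGG TGT CCG GTG ACT AGT — ATG at 15, stop TAG at 30 → 18 nt.
Frame -1: AGA CTA GTC ACC GGA CAC CAA GCC TAA CAA ACA TGG GCC ATA CCT AGA CTG GTA — no ATG→stop ORF.
Frame -2: GAC TAG TCA CCG GAC ACC AAG CCT AAC AAA CAT GGG CCA TAC CTA GAC TGG TAT — no ATG→stop ORF.
Frame -3: ACT AGT CAC CGG ACA CCA AGC CTA ACA AAC ATG GGC CAT ACC TAG ACT GGT — ATG at 33, stop TAG at 45 → 15 nt.
Longest: frame +1, positions 22–48, 27 nt = 9 codons = 8 aa. → 8 amino acids.

8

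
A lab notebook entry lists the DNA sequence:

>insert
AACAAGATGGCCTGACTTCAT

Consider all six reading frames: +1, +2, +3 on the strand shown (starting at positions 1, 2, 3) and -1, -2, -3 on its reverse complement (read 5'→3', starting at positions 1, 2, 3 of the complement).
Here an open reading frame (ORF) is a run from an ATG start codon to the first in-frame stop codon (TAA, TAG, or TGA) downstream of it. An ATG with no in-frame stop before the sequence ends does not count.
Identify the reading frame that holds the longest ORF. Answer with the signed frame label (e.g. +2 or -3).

Reverse complement (5'→3'): ATGAAGTCAGGCCATCTTGTT
Frame +1: AAC AAG ATG GCC TGA CTT CAT — ATG at 7, stop TGA at 13 → 9 nt.
Frame +2: ACA AGA TGG CCT GAC TTC — no ATG→stop ORF.
Frame +3: CAA GAT GGC CTG ACT TCA — no ATG→stop ORF.
Frame -1: ATG AAG TCA GGC CAT CTT GTT — no ATG→stop ORF.
Frame -2: TGA AGT CAG GCC ATC TTG — no ATG→stop ORF.
Frame -3: GAA GTC AGG CCA TCT TGT — no ATG→stop ORF.
Longest ORF is 9 nt in frame +1 (positions 7–15).

+1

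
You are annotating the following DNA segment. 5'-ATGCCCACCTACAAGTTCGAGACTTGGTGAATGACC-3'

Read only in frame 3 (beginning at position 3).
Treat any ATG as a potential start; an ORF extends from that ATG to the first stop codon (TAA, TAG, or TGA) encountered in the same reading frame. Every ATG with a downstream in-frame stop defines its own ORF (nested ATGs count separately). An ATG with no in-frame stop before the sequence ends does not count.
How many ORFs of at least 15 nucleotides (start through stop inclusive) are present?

0

Frame 3: GCC CAC CTA CAA GTT CGA GAC TTG GTG AAT GAC — no ATG→stop ORF.
No ORF reaches 15 nucleotides. Count = 0.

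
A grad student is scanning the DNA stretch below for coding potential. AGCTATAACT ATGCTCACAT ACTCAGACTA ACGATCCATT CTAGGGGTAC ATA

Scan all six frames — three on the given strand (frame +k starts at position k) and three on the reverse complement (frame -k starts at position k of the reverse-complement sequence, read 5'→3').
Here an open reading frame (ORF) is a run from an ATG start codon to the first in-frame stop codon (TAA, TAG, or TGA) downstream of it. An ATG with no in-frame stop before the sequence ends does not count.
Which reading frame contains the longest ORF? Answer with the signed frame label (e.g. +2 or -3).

+2

Reverse complement (5'→3'): TATGTACCCCTAGAATGGATCGTTAGTCTGAGTATGTGAGCATAGTTATAGCT
Frame +1: AGC TAT AAC TAT GCT CAC ATA CTC AGA CTA ACG ATC CAT TCT AGG GGT ACA — no ATG→stop ORF.
Frame +2: GCT ATA ACT ATG CTC ACA TAC TCA GAC TAA CGA TCC ATT CTA GGG GTA CAT — ATG at 11, stop TAA at 29 → 21 nt.
Frame +3: CTA TAA CTA TGC TCA CAT ACT CAG ACT AAC GAT CCA TTC TAG GGG TAC ATA — no ATG→stop ORF.
Frame -1: TAT GTA CCC CTA GAA TGG ATC GTT AGT CTG AGT ATG TGA GCA TAG TTA TAG — ATG at 34, stop TGA at 37 → 6 nt.
Frame -2: ATG TAC CCC TAG AAT GGA TCG TTA GTC TGA GTA TGT GAG CAT AGT TAT AGC — ATG at 2, stop TAG at 11 → 12 nt.
Frame -3: TGT ACC CCT AGA ATG GAT CGT TAG TCT GAG TAT GTG AGC ATA GTT ATA GCT — ATG at 15, stop TAG at 24 → 12 nt.
Longest ORF is 21 nt in frame +2 (positions 11–31).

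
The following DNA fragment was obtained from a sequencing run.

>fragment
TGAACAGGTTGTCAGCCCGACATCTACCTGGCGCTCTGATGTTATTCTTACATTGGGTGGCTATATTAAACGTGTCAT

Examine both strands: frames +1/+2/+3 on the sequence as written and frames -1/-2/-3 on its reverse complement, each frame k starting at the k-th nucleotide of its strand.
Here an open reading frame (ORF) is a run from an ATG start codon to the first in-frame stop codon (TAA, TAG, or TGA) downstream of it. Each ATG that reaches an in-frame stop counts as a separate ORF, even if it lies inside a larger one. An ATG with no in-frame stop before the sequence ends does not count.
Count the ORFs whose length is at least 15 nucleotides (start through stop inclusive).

Reverse complement (5'→3'): ATGACACGTTTAATATAGCCACCCAATGTAAGAATAACATCAGAGCGCCAGGTAGATGTCGGGCTGACAACCTGTTCA
Frame +1: TGA ACA GGT TGT CAG CCC GAC ATC TAC CTG GCG CTC TGA TGT TAT TCT TAC ATT GGG TGG CTA TAT TAA ACG TGT CAT — no ATG→stop ORF.
Frame +2: GAA CAG GTT GTC AGC CCG ACA TCT ACC TGG CGC TCT GAT GTT ATT CTT ACA TTG GGT GGC TAT ATT AAA CGT GTC — no ATG→stop ORF.
Frame +3: AAC AGG TTG TCA GCC CGA CAT CTA CCT GGC GCT CTG ATG TTA TTC TTA CAT TGG GTG GCT ATA TTA AAC GTG TCA — no ATG→stop ORF.
Frame -1: ATG ACA CGT TTA ATA TAG CCA CCC AAT GTA AGA ATA ACA TCA GAG CGC CAG GTA GAT GTC GGG CTG ACA ACC TGT TCA — ATG at 1, stop TAG at 16 → 18 nt.
Frame -2: TGA CAC GTT TAA TAT AGC CAC CCA ATG TAA GAA TAA CAT CAG AGC GCC AGG TAG ATG TCG GGC TGA CAA CCT GTT — ATG at 26, stop TAA at 29 → 6 nt; ATG at 56, stop TGA at 65 → 12 nt.
Frame -3: GAC ACG TTT AAT ATA GCC ACC CAA TGT AAG AAT AAC ATC AGA GCG CCA GGT AGA TGT CGG GCT GAC AAC CTG TTC — no ATG→stop ORF.
ORFs ≥ 15 nucleotides: frame -1 1–18 (18 nucleotides). Count = 1.

1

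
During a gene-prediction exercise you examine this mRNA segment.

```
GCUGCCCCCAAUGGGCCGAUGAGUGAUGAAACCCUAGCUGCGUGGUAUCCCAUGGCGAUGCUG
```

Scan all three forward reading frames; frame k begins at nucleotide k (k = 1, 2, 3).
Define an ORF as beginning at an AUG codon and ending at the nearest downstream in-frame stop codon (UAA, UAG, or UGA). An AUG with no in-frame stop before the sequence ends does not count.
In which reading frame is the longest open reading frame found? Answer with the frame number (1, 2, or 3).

Frame 1: GCU GCC CCC AAU GGG CCG AUG AGU GAU GAA ACC CUA GCU GCG UGG UAU CCC AUG GCG AUG CUG — no AUG→stop ORF.
Frame 2: CUG CCC CCA AUG GGC CGA UGA GUG AUG AAA CCC UAG CUG CGU GGU AUC CCA UGG CGA UGC — AUG at 11, stop UGA at 20 → 12 nt; AUG at 26, stop UAG at 35 → 12 nt.
Frame 3: UGC CCC CAA UGG GCC GAU GAG UGA UGA AAC CCU AGC UGC GUG GUA UCC CAU GGC GAU GCU — no AUG→stop ORF.
Longest ORF is 12 nt in frame 2 (positions 11–22).

2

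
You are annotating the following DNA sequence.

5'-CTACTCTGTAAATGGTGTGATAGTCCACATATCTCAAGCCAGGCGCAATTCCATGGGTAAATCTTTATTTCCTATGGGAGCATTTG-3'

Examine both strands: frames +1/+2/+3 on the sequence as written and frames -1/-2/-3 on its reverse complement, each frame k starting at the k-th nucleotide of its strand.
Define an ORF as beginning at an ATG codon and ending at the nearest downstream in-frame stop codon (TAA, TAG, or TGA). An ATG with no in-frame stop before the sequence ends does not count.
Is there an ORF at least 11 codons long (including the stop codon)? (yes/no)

no

Reverse complement (5'→3'): CAAATGCTCCCATAGGAAATAAAGATTTACCCATGGAATTGCGCCTGGCTTGAGATATGTGGACTATCACACCATTTACAGAGTAG
Frame +1: CTA CTC TGT AAA TGG TGT GAT AGT CCA CAT ATC TCA AGC CAG GCG CAA TTC CAT GGG TAA ATC TTT ATT TCC TAT GGG AGC ATT — no ATG→stop ORF.
Frame +2: TAC TCT GTA AAT GGT GTG ATA GTC CAC ATA TCT CAA GCC AGG CGC AAT TCC ATG GGT AAA TCT TTA TTT CCT ATG GGA GCA TTT — no ATG→stop ORF.
Frame +3: ACT CTG TAA ATG GTG TGA TAG TCC ACA TAT CTC AAG CCA GGC GCA ATT CCA TGG GTA AAT CTT TAT TTC CTA TGG GAG CAT TTG — ATG at 12, stop TGA at 18 → 9 nt.
Frame -1: CAA ATG CTC CCA TAG GAA ATA AAG ATT TAC CCA TGG AAT TGC GCC TGG CTT GAG ATA TGT GGA CTA TCA CAC CAT TTA CAG AGT — ATG at 4, stop TAG at 13 → 12 nt.
Frame -2: AAA TGC TCC CAT AGG AAA TAA AGA TTT ACC CAT GGA ATT GCG CCT GGC TTG AGA TAT GTG GAC TAT CAC ACC ATT TAC AGA GTA — no ATG→stop ORF.
Frame -3: AAT GCT CCC ATA GGA AAT AAA GAT TTA CCC ATG GAA TTG CGC CTG GCT TGA GAT ATG TGG ACT ATC ACA CCA TTT ACA GAG TAG — ATG at 33, stop TGA at 51 → 21 nt; ATG at 57, stop TAG at 84 → 30 nt.
Largest ORF found is 10 codons < 11, so no.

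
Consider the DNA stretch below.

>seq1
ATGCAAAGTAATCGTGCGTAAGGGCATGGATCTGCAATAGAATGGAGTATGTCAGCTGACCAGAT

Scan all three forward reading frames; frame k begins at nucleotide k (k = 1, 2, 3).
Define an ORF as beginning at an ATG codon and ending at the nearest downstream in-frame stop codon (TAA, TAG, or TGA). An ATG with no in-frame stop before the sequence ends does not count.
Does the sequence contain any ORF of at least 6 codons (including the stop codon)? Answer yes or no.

yes

Frame 1: ATG CAA AGT AAT CGT GCG TAA GGG CAT GGA TCT GCA ATA GAA TGG AGT ATG TCA GCT GAC CAG — ATG at 1, stop TAA at 19 → 21 nt.
Frame 2: TGC AAA GTA ATC GTG CGT AAG GGC ATG GAT CTG CAA TAG AAT GGA GTA TGT CAG CTG ACC AGA — ATG at 26, stop TAG at 38 → 15 nt.
Frame 3: GCA AAG TAA TCG TGC GTA AGG GCA TGG ATC TGC AAT AGA ATG GAG TAT GTC AGC TGA CCA GAT — ATG at 42, stop TGA at 57 → 18 nt.
Frame 1 has an ORF of 7 codons (positions 1–21) ≥ 6, so yes.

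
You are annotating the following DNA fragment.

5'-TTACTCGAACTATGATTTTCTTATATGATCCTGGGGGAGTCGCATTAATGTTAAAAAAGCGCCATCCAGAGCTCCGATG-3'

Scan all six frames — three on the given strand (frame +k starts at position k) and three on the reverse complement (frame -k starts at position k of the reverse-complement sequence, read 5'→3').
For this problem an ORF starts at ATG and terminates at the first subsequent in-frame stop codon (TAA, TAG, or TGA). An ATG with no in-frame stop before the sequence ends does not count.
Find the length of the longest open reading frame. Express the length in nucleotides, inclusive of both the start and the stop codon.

Reverse complement (5'→3'): CATCGGAGCTCTGGATGGCGCTTTTTTAACATTAATGCGACTCCCCCAGGATCATATAAGAAAATCATAGTTCGAGTAA
Frame +1: TTA CTC GAA CTA TGA TTT TCT TAT ATG ATC CTG GGG GAG TCG CAT TAA TGT TAA AAA AGC GCC ATC CAG AGC TCC GAT — ATG at 25, stop TAA at 46 → 24 nt.
Frame +2: TAC TCG AAC TAT GAT TTT CTT ATA TGA TCC TGG GGG AGT CGC ATT AAT GTT AAA AAA GCG CCA TCC AGA GCT CCG ATG — no ATG→stop ORF.
Frame +3: ACT CGA ACT ATG ATT TTC TTA TAT GAT CCT GGG GGA GTC GCA TTA ATG TTA AAA AAG CGC CAT CCA GAG CTC CGA — no ATG→stop ORF.
Frame -1: CAT CGG AGC TCT GGA TGG CGC TTT TTT AAC ATT AAT GCG ACT CCC CCA GGA TCA TAT AAG AAA ATC ATA GTT CGA GTA — no ATG→stop ORF.
Frame -2: ATC GGA GCT CTG GAT GGC GCT TTT TTA ACA TTA ATG CGA CTC CCC CAG GAT CAT ATA AGA AAA TCA TAG TTC GAG TAA — ATG at 35, stop TAG at 68 → 36 nt.
Frame -3: TCG GAG CTC TGG ATG GCG CTT TTT TAA CAT TAA TGC GAC TCC CCC AGG ATC ATA TAA GAA AAT CAT AGT TCG AGT — ATG at 15, stop TAA at 27 → 15 nt.
Longest: frame -2, positions 35–70, 36 nt = 12 codons = 11 aa. → 36 nucleotides.

36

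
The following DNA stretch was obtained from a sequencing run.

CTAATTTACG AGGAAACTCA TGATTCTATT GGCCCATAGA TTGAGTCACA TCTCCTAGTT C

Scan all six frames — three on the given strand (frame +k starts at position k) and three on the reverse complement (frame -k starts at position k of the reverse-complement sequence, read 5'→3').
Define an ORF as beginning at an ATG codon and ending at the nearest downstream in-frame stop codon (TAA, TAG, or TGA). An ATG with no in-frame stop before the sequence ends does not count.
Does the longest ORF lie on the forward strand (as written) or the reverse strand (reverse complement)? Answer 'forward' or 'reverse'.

Reverse complement (5'→3'): GAACTAGGAGATGTGACTCAATCTATGGGCCAATAGAATCATGAGTTTCCTCGTAAATTAG
Frame +1: CTA ATT TAC GAG GAA ACT CAT GAT TCT ATT GGC CCA TAG ATT GAG TCA CAT CTC CTA GTT — no ATG→stop ORF.
Frame +2: TAA TTT ACG AGG AAA CTC ATG ATT CTA TTG GCC CAT AGA TTG AGT CAC ATC TCC TAG TTC — ATG at 20, stop TAG at 56 → 39 nt.
Frame +3: AAT TTA CGA GGA AAC TCA TGA TTC TAT TGG CCC ATA GAT TGA GTC ACA TCT CCT AGT — no ATG→stop ORF.
Frame -1: GAA CTA GGA GAT GTG ACT CAA TCT ATG GGC CAA TAG AAT CAT GAG TTT CCT CGT AAA TTA — ATG at 25, stop TAG at 34 → 12 nt.
Frame -2: AAC TAG GAG ATG TGA CTC AAT CTA TGG GCC AAT AGA ATC ATG AGT TTC CTC GTA AAT TAG — ATG at 11, stop TGA at 14 → 6 nt; ATG at 41, stop TAG at 59 → 21 nt.
Frame -3: ACT AGG AGA TGT GAC TCA ATC TAT GGG CCA ATA GAA TCA TGA GTT TCC TCG TAA ATT — no ATG→stop ORF.
Forward-strand max 39 nt; reverse-strand max 21 nt. The forward strand has the longer ORF.

forward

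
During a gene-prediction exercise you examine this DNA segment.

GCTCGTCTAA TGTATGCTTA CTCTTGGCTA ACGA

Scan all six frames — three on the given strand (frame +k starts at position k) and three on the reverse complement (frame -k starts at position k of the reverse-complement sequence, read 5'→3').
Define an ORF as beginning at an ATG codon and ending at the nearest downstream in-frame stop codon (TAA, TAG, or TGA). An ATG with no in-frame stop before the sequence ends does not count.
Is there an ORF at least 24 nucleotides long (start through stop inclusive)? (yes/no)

Reverse complement (5'→3'): TCGTTAGCCAAGAGTAAGCATACATTAGACGAGC
Frame +1: GCT CGT CTA ATG TAT GCT TAC TCT TGG CTA ACG — no ATG→stop ORF.
Frame +2: CTC GTC TAA TGT ATG CTT ACT CTT GGC TAA CGA — ATG at 14, stop TAA at 29 → 18 nt.
Frame +3: TCG TCT AAT GTA TGC TTA CTC TTG GCT AAC — no ATG→stop ORF.
Frame -1: TCG TTA GCC AAG AGT AAG CAT ACA TTA GAC GAG — no ATG→stop ORF.
Frame -2: CGT TAG CCA AGA GTA AGC ATA CAT TAG ACG AGC — no ATG→stop ORF.
Frame -3: GTT AGC CAA GAG TAA GCA TAC ATT AGA CGA — no ATG→stop ORF.
Largest ORF found is 18 nucleotides < 24, so no.

no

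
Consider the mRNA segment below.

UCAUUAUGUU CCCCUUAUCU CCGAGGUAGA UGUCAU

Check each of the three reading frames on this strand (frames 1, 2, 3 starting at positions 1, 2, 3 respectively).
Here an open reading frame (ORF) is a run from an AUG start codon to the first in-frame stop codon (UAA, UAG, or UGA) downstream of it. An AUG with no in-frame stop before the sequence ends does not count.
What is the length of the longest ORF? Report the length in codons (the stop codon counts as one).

8

Frame 1: UCA UUA UGU UCC CCU UAU CUC CGA GGU AGA UGU CAU — no AUG→stop ORF.
Frame 2: CAU UAU GUU CCC CUU AUC UCC GAG GUA GAU GUC — no AUG→stop ORF.
Frame 3: AUU AUG UUC CCC UUA UCU CCG AGG UAG AUG UCA — AUG at 6, stop UAG at 27 → 24 nt.
Longest: frame 3, positions 6–29, 24 nt = 8 codons = 7 aa. → 8 codons.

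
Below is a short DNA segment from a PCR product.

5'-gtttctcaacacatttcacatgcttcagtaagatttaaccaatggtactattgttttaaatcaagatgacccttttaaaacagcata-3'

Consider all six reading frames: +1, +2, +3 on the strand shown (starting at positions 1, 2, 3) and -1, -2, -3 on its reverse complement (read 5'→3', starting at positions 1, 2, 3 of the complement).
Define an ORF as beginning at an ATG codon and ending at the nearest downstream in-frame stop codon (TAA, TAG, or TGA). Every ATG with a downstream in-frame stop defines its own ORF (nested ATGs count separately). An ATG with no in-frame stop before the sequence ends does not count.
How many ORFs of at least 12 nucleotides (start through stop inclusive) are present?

Reverse complement (5'→3'): TATGCTGTTTTAAAAGGGTCATCTTGATTTAAAACAATAGTACCATTGGTTAAATCTTACTGAAGCATGTGAAATGTGTTGAGAAAC
Frame +1: GTT TCT CAA CAC ATT TCA CAT GCT TCA GTA AGA TTT AAC CAA TGG TAC TAT TGT TTT AAA TCA AGA TGA CCC TTT TAA AAC AGC ATA — no ATG→stop ORF.
Frame +2: TTT CTC AAC ACA TTT CAC ATG CTT CAG TAA GAT TTA ACC AAT GGT ACT ATT GTT TTA AAT CAA GAT GAC CCT TTT AAA ACA GCA — ATG at 20, stop TAA at 29 → 12 nt.
Frame +3: TTC TCA ACA CAT TTC ACA TGC TTC AGT AAG ATT TAA CCA ATG GTA CTA TTG TTT TAA ATC AAG ATG ACC CTT TTA AAA CAG CAT — ATG at 42, stop TAA at 57 → 18 nt.
Frame -1: TAT GCT GTT TTA AAA GGG TCA TCT TGA TTT AAA ACA ATA GTA CCA TTG GTT AAA TCT TAC TGA AGC ATG TGA AAT GTG TTG AGA AAC — ATG at 67, stop TGA at 70 → 6 nt.
Frame -2: ATG CTG TTT TAA AAG GGT CAT CTT GAT TTA AAA CAA TAG TAC CAT TGG TTA AAT CTT ACT GAA GCA TGT GAA ATG TGT TGA GAA — ATG at 2, stop TAA at 11 → 12 nt; ATG at 74, stop TGA at 80 → 9 nt.
Frame -3: TGC TGT TTT AAA AGG GTC ATC TTG ATT TAA AAC AAT AGT ACC ATT GGT TAA ATC TTA CTG AAG CAT GTG AAA TGT GTT GAG AAA — no ATG→stop ORF.
ORFs ≥ 12 nucleotides: frame +2 20–31 (12 nucleotides), frame +3 42–59 (18 nucleotides), frame -2 2–13 (12 nucleotides). Count = 3.

3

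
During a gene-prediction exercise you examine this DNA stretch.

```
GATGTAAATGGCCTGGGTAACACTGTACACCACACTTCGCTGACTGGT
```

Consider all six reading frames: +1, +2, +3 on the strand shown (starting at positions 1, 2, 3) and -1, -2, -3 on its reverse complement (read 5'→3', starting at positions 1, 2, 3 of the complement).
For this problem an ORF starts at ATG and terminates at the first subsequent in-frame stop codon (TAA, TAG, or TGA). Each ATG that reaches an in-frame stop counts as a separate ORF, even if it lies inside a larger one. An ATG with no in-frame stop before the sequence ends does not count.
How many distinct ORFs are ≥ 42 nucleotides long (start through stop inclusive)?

0

Reverse complement (5'→3'): ACCAGTCAGCGAAGTGTGGTGTACAGTGTTACCCAGGCCATTTACATC
Frame +1: GAT GTA AAT GGC CTG GGT AAC ACT GTA CAC CAC ACT TCG CTG ACT GGT — no ATG→stop ORF.
Frame +2: ATG TAA ATG GCC TGG GTA ACA CTG TAC ACC ACA CTT CGC TGA CTG — ATG at 2, stop TAA at 5 → 6 nt; ATG at 8, stop TGA at 41 → 36 nt.
Frame +3: TGT AAA TGG CCT GGG TAA CAC TGT ACA CCA CAC TTC GCT GAC TGG — no ATG→stop ORF.
Frame -1: ACC AGT CAG CGA AGT GTG GTG TAC AGT GTT ACC CAG GCC ATT TAC ATC — no ATG→stop ORF.
Frame -2: CCA GTC AGC GAA GTG TGG TGT ACA GTG TTA CCC AGG CCA TTT ACA — no ATG→stop ORF.
Frame -3: CAG TCA GCG AAG TGT GGT GTA CAG TGT TAC CCA GGC CAT TTA CAT — no ATG→stop ORF.
No ORF reaches 42 nucleotides. Count = 0.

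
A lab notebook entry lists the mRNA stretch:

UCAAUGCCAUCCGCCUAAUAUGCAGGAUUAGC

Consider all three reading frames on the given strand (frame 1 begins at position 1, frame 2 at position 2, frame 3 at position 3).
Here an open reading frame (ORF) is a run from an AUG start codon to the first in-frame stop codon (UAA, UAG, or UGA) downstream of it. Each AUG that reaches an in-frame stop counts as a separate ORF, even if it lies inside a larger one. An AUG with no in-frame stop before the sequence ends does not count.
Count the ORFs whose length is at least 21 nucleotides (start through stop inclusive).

Frame 1: UCA AUG CCA UCC GCC UAA UAU GCA GGA UUA — AUG at 4, stop UAA at 16 → 15 nt.
Frame 2: CAA UGC CAU CCG CCU AAU AUG CAG GAU UAG — AUG at 20, stop UAG at 29 → 12 nt.
Frame 3: AAU GCC AUC CGC CUA AUA UGC AGG AUU AGC — no AUG→stop ORF.
No ORF reaches 21 nucleotides. Count = 0.

0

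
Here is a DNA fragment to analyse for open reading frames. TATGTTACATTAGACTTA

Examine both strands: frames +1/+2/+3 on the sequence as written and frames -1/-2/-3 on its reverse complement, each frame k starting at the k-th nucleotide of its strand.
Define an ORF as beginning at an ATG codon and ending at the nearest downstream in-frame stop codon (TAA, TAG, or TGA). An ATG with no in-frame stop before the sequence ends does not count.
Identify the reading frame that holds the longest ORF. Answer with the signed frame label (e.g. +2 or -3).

Reverse complement (5'→3'): TAAGTCTAATGTAACATA
Frame +1: TAT GTT ACA TTA GAC TTA — no ATG→stop ORF.
Frame +2: ATG TTA CAT TAG ACT — ATG at 2, stop TAG at 11 → 12 nt.
Frame +3: TGT TAC ATT AGA CTT — no ATG→stop ORF.
Frame -1: TAA GTC TAA TGT AAC ATA — no ATG→stop ORF.
Frame -2: AAG TCT AAT GTA ACA — no ATG→stop ORF.
Frame -3: AGT CTA ATG TAA CAT — ATG at 9, stop TAA at 12 → 6 nt.
Longest ORF is 12 nt in frame +2 (positions 2–13).

+2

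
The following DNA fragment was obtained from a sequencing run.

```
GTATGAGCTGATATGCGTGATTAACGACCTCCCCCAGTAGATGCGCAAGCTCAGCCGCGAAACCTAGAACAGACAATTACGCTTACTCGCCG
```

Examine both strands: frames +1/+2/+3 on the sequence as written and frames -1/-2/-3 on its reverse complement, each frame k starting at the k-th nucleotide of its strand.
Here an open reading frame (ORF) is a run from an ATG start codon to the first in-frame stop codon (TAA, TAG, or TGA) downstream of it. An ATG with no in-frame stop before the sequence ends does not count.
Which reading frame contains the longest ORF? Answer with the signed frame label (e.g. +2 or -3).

+2

Reverse complement (5'→3'): CGGCGAGTAAGCGTAATTGTCTGTTCTAGGTTTCGCGGCTGAGCTTGCGCATCTACTGGGGGAGGTCGTTAATCACGCATATCAGCTCATAC
Frame +1: GTA TGA GCT GAT ATG CGT GAT TAA CGA CCT CCC CCA GTA GAT GCG CAA GCT CAG CCG CGA AAC CTA GAA CAG ACA ATT ACG CTT ACT CGC — ATG at 13, stop TAA at 22 → 12 nt.
Frame +2: TAT GAG CTG ATA TGC GTG ATT AAC GAC CTC CCC CAG TAG ATG CGC AAG CTC AGC CGC GAA ACC TAG AAC AGA CAA TTA CGC TTA CTC GCC — ATG at 41, stop TAG at 65 → 27 nt.
Frame +3: ATG AGC TGA TAT GCG TGA TTA ACG ACC TCC CCC AGT AGA TGC GCA AGC TCA GCC GCG AAA CCT AGA ACA GAC AAT TAC GCT TAC TCG CCG — ATG at 3, stop TGA at 9 → 9 nt.
Frame -1: CGG CGA GTA AGC GTA ATT GTC TGT TCT AGG TTT CGC GGC TGA GCT TGC GCA TCT ACT GGG GGA GGT CGT TAA TCA CGC ATA TCA GCT CAT — no ATG→stop ORF.
Frame -2: GGC GAG TAA GCG TAA TTG TCT GTT CTA GGT TTC GCG GCT GAG CTT GCG CAT CTA CTG GGG GAG GTC GTT AAT CAC GCA TAT CAG CTC ATA — no ATG→stop ORF.
Frame -3: GCG AGT AAG CGT AAT TGT CTG TTC TAG GTT TCG CGG CTG AGC TTG CGC ATC TAC TGG GGG AGG TCG TTA ATC ACG CAT ATC AGC TCA TAC — no ATG→stop ORF.
Longest ORF is 27 nt in frame +2 (positions 41–67).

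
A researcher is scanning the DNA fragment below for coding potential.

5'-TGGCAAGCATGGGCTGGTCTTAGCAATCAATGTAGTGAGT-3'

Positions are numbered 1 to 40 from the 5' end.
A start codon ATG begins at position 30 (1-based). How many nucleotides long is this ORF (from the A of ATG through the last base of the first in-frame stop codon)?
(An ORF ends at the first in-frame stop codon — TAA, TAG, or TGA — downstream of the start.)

Codons from position 30: ATG (30–32), TAG (33–35).
TAG is the first in-frame stop; ORF spans 30–35, 6 nucleotides.

6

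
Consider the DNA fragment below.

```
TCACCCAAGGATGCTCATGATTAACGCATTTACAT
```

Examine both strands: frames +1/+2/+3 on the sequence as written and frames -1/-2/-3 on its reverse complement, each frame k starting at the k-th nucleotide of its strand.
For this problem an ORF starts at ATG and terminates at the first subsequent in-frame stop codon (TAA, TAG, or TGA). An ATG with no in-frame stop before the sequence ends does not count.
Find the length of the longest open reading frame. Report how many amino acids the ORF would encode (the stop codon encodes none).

Reverse complement (5'→3'): ATGTAAATGCGTTAATCATGAGCATCCTTGGGTGA
Frame +1: TCA CCC AAG GAT GCT CAT GAT TAA CGC ATT TAC — no ATG→stop ORF.
Frame +2: CAC CCA AGG ATG CTC ATG ATT AAC GCA TTT ACA — no ATG→stop ORF.
Frame +3: ACC CAA GGA TGC TCA TGA TTA ACG CAT TTA CAT — no ATG→stop ORF.
Frame -1: ATG TAA ATG CGT TAA TCA TGA GCA TCC TTG GGT — ATG at 1, stop TAA at 4 → 6 nt; ATG at 7, stop TAA at 13 → 9 nt.
Frame -2: TGT AAA TGC GTT AAT CAT GAG CAT CCT TGG GTG — no ATG→stop ORF.
Frame -3: GTA AAT GCG TTA ATC ATG AGC ATC CTT GGG TGA — ATG at 18, stop TGA at 33 → 18 nt.
Longest: frame -3, positions 18–35, 18 nt = 6 codons = 5 aa. → 5 amino acids.

5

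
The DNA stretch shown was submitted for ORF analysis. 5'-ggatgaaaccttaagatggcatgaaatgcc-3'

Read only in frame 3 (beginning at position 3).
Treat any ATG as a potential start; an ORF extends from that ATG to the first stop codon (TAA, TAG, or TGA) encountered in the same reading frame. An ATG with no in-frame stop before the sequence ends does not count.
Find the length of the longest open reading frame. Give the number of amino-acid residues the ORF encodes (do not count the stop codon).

Frame 3: ATG AAA CCT TAA GAT GGC ATG AAA TGC — ATG at 3, stop TAA at 12 → 12 nt.
Longest: frame 3, positions 3–14, 12 nt = 4 codons = 3 aa. → 3 amino acids.

3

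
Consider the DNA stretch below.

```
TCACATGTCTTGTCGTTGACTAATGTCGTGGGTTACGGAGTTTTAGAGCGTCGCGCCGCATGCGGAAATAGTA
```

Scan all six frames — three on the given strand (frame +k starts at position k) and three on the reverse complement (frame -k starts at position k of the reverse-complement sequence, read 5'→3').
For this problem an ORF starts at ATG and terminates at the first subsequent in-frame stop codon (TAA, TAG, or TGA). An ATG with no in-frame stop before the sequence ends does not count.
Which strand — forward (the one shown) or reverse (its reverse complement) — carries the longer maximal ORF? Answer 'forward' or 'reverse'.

Reverse complement (5'→3'): TACTATTTCCGCATGCGGCGCGACGCTCTAAAACTCCGTAACCCACGACATTAGTCAACGACAAGACATGTGA
Frame +1: TCA CAT GTC TTG TCG TTG ACT AAT GTC GTG GGT TAC GGA GTT TTA GAG CGT CGC GCC GCA TGC GGA AAT AGT — no ATG→stop ORF.
Frame +2: CAC ATG TCT TGT CGT TGA CTA ATG TCG TGG GTT ACG GAG TTT TAG AGC GTC GCG CCG CAT GCG GAA ATA GTA — ATG at 5, stop TGA at 17 → 15 nt; ATG at 23, stop TAG at 44 → 24 nt.
Frame +3: ACA TGT CTT GTC GTT GAC TAA TGT CGT GGG TTA CGG AGT TTT AGA GCG TCG CGC CGC ATG CGG AAA TAG — ATG at 60, stop TAG at 69 → 12 nt.
Frame -1: TAC TAT TTC CGC ATG CGG CGC GAC GCT CTA AAA CTC CGT AAC CCA CGA CAT TAG TCA ACG ACA AGA CAT GTG — ATG at 13, stop TAG at 52 → 42 nt.
Frame -2: ACT ATT TCC GCA TGC GGC GCG ACG CTC TAA AAC TCC GTA ACC CAC GAC ATT AGT CAA CGA CAA GAC ATG TGA — ATG at 68, stop TGA at 71 → 6 nt.
Frame -3: CTA TTT CCG CAT GCG GCG CGA CGC TCT AAA ACT CCG TAA CCC ACG ACA TTA GTC AAC GAC AAG ACA TGT — no ATG→stop ORF.
Forward-strand max 24 nt; reverse-strand max 42 nt. The reverse strand has the longer ORF.

reverse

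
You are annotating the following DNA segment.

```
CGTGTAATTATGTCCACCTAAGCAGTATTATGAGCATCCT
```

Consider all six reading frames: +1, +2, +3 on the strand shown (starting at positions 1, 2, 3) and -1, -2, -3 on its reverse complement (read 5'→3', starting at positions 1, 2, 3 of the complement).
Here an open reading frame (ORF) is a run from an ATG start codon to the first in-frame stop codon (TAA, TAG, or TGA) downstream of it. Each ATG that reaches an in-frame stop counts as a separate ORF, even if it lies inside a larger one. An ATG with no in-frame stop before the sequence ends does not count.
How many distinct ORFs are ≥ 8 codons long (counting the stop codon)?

Reverse complement (5'→3'): AGGATGCTCATAATACTGCTTAGGTGGACATAATTACACG
Frame +1: CGT GTA ATT ATG TCC ACC TAA GCA GTA TTA TGA GCA TCC — ATG at 10, stop TAA at 19 → 12 nt.
Frame +2: GTG TAA TTA TGT CCA CCT AAG CAG TAT TAT GAG CAT CCT — no ATG→stop ORF.
Frame +3: TGT AAT TAT GTC CAC CTA AGC AGT ATT ATG AGC ATC — no ATG→stop ORF.
Frame -1: AGG ATG CTC ATA ATA CTG CTT AGG TGG ACA TAA TTA CAC — ATG at 4, stop TAA at 31 → 30 nt.
Frame -2: GGA TGC TCA TAA TAC TGC TTA GGT GGA CAT AAT TAC ACG — no ATG→stop ORF.
Frame -3: GAT GCT CAT AAT ACT GCT TAG GTG GAC ATA ATT ACA — no ATG→stop ORF.
ORFs ≥ 8 codons: frame -1 4–33 (10 codons). Count = 1.

1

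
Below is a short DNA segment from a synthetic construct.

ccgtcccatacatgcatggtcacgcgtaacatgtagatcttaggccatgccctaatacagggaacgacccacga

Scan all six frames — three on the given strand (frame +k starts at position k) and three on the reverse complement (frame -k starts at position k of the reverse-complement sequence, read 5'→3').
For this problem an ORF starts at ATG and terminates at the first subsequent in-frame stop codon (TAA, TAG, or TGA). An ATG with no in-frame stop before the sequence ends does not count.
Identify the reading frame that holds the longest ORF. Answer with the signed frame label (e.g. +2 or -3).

Reverse complement (5'→3'): TCGTGGGTCGTTCCCTGTATTAGGGCATGGCCTAAGATCTACATGTTACGCGTGACCATGCATGTATGGGACGG
Frame +1: CCG TCC CAT ACA TGC ATG GTC ACG CGT AAC ATG TAG ATC TTA GGC CAT GCC CTA ATA CAG GGA ACG ACC CAC — ATG at 16, stop TAG at 34 → 21 nt; ATG at 31, stop TAG at 34 → 6 nt.
Frame +2: CGT CCC ATA CAT GCA TGG TCA CGC GTA ACA TGT AGA TCT TAG GCC ATG CCC TAA TAC AGG GAA CGA CCC ACG — ATG at 47, stop TAA at 53 → 9 nt.
Frame +3: GTC CCA TAC ATG CAT GGT CAC GCG TAA CAT GTA GAT CTT AGG CCA TGC CCT AAT ACA GGG AAC GAC CCA CGA — ATG at 12, stop TAA at 27 → 18 nt.
Frame -1: TCG TGG GTC GTT CCC TGT ATT AGG GCA TGG CCT AAG ATC TAC ATG TTA CGC GTG ACC ATG CAT GTA TGG GAC — no ATG→stop ORF.
Frame -2: CGT GGG TCG TTC CCT GTA TTA GGG CAT GGC CTA AGA TCT ACA TGT TAC GCG TGA CCA TGC ATG TAT GGG ACG — no ATG→stop ORF.
Frame -3: GTG GGT CGT TCC CTG TAT TAG GGC ATG GCC TAA GAT CTA CAT GTT ACG CGT GAC CAT GCA TGT ATG GGA CGG — ATG at 27, stop TAA at 33 → 9 nt.
Longest ORF is 21 nt in frame +1 (positions 16–36).

+1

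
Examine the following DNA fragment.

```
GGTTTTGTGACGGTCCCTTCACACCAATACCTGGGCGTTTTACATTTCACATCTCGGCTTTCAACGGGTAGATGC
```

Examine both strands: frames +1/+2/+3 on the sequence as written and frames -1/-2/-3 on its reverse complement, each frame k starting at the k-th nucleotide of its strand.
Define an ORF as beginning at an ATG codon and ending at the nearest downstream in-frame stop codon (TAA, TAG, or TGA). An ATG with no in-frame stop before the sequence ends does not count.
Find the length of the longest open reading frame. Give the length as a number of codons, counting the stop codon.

2

Reverse complement (5'→3'): GCATCTACCCGTTGAAAGCCGAGATGTGAAATGTAAAACGCCCAGGTATTGGTGTGAAGGGACCGTCACAAAACC
Frame +1: GGT TTT GTG ACG GTC CCT TCA CAC CAA TAC CTG GGC GTT TTA CAT TTC ACA TCT CGG CTT TCA ACG GGT AGA TGC — no ATG→stop ORF.
Frame +2: GTT TTG TGA CGG TCC CTT CAC ACC AAT ACC TGG GCG TTT TAC ATT TCA CAT CTC GGC TTT CAA CGG GTA GAT — no ATG→stop ORF.
Frame +3: TTT TGT GAC GGT CCC TTC ACA CCA ATA CCT GGG CGT TTT ACA TTT CAC ATC TCG GCT TTC AAC GGG TAG ATG — no ATG→stop ORF.
Frame -1: GCA TCT ACC CGT TGA AAG CCG AGA TGT GAA ATG TAA AAC GCC CAG GTA TTG GTG TGA AGG GAC CGT CAC AAA ACC — ATG at 31, stop TAA at 34 → 6 nt.
Frame -2: CAT CTA CCC GTT GAA AGC CGA GAT GTG AAA TGT AAA ACG CCC AGG TAT TGG TGT GAA GGG ACC GTC ACA AAA — no ATG→stop ORF.
Frame -3: ATC TAC CCG TTG AAA GCC GAG ATG TGA AAT GTA AAA CGC CCA GGT ATT GGT GTG AAG GGA CCG TCA CAA AAC — ATG at 24, stop TGA at 27 → 6 nt.
Longest: frame -1, positions 31–36, 6 nt = 2 codons = 1 aa. → 2 codons.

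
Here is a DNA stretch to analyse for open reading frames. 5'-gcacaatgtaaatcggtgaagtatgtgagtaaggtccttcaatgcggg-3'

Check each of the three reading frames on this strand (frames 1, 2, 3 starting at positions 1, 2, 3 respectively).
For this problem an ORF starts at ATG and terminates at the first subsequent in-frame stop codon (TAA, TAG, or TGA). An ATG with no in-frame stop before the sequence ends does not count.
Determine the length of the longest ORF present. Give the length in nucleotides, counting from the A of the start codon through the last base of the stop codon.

Frame 1: GCA CAA TGT AAA TCG GTG AAG TAT GTG AGT AAG GTC CTT CAA TGC GGG — no ATG→stop ORF.
Frame 2: CAC AAT GTA AAT CGG TGA AGT ATG TGA GTA AGG TCC TTC AAT GCG — ATG at 23, stop TGA at 26 → 6 nt.
Frame 3: ACA ATG TAA ATC GGT GAA GTA TGT GAG TAA GGT CCT TCA ATG CGG — ATG at 6, stop TAA at 9 → 6 nt.
Longest: frame 2, positions 23–28, 6 nt = 2 codons = 1 aa. → 6 nucleotides.

6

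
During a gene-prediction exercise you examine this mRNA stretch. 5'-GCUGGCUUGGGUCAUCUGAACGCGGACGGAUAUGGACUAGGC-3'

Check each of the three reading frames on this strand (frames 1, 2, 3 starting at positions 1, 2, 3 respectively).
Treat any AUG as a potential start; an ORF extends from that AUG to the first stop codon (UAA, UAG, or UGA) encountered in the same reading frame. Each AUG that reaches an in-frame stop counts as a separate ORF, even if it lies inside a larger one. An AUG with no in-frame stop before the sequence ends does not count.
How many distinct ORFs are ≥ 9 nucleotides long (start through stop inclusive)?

1

Frame 1: GCU GGC UUG GGU CAU CUG AAC GCG GAC GGA UAU GGA CUA GGC — no AUG→stop ORF.
Frame 2: CUG GCU UGG GUC AUC UGA ACG CGG ACG GAU AUG GAC UAG — AUG at 32, stop UAG at 38 → 9 nt.
Frame 3: UGG CUU GGG UCA UCU GAA CGC GGA CGG AUA UGG ACU AGG — no AUG→stop ORF.
ORFs ≥ 9 nucleotides: frame 2 32–40 (9 nucleotides). Count = 1.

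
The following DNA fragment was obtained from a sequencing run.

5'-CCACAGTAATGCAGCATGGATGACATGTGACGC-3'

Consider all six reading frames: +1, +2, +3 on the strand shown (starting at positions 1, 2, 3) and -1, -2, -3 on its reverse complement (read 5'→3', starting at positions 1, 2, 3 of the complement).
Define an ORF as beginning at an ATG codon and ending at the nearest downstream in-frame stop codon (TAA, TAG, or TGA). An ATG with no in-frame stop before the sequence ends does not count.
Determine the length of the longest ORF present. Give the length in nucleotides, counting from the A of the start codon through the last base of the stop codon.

Reverse complement (5'→3'): GCGTCACATGTCATCCATGCTGCATTACTGTGG
Frame +1: CCA CAG TAA TGC AGC ATG GAT GAC ATG TGA CGC — ATG at 16, stop TGA at 28 → 15 nt; ATG at 25, stop TGA at 28 → 6 nt.
Frame +2: CAC AGT AAT GCA GCA TGG ATG ACA TGT GAC — no ATG→stop ORF.
Frame +3: ACA GTA ATG CAG CAT GGA TGA CAT GTG ACG — ATG at 9, stop TGA at 21 → 15 nt.
Frame -1: GCG TCA CAT GTC ATC CAT GCT GCA TTA CTG TGG — no ATG→stop ORF.
Frame -2: CGT CAC ATG TCA TCC ATG CTG CAT TAC TGT — no ATG→stop ORF.
Frame -3: GTC ACA TGT CAT CCA TGC TGC ATT ACT GTG — no ATG→stop ORF.
Longest: frame +1, positions 16–30, 15 nt = 5 codons = 4 aa. → 15 nucleotides.

15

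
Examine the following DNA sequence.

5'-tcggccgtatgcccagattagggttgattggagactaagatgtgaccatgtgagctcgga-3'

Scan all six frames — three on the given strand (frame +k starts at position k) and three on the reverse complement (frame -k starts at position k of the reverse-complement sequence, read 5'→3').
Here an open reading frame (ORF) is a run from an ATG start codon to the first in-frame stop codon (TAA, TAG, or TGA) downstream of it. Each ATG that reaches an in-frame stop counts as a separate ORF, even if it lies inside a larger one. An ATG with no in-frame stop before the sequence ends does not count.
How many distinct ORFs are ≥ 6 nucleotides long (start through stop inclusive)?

Reverse complement (5'→3'): TCCGAGCTCACATGGTCACATCTTAGTCTCCAATCAACCCTAATCTGGGCATACGGCCGA
Frame +1: TCG GCC GTA TGC CCA GAT TAG GGT TGA TTG GAG ACT AAG ATG TGA CCA TGT GAG CTC GGA — ATG at 40, stop TGA at 43 → 6 nt.
Frame +2: CGG CCG TAT GCC CAG ATT AGG GTT GAT TGG AGA CTA AGA TGT GAC CAT GTG AGC TCG — no ATG→stop ORF.
Frame +3: GGC CGT ATG CCC AGA TTA GGG TTG ATT GGA GAC TAA GAT GTG ACC ATG TGA GCT CGG — ATG at 9, stop TAA at 36 → 30 nt; ATG at 48, stop TGA at 51 → 6 nt.
Frame -1: TCC GAG CTC ACA TGG TCA CAT CTT AGT CTC CAA TCA ACC CTA ATC TGG GCA TAC GGC CGA — no ATG→stop ORF.
Frame -2: CCG AGC TCA CAT GGT CAC ATC TTA GTC TCC AAT CAA CCC TAA TCT GGG CAT ACG GCC — no ATG→stop ORF.
Frame -3: CGA GCT CAC ATG GTC ACA TCT TAG TCT CCA ATC AAC CCT AAT CTG GGC ATA CGG CCG — ATG at 12, stop TAG at 24 → 15 nt.
ORFs ≥ 6 nucleotides: frame +1 40–45 (6 nucleotides), frame +3 9–38 (30 nucleotides), frame +3 48–53 (6 nucleotides), frame -3 12–26 (15 nucleotides). Count = 4.

4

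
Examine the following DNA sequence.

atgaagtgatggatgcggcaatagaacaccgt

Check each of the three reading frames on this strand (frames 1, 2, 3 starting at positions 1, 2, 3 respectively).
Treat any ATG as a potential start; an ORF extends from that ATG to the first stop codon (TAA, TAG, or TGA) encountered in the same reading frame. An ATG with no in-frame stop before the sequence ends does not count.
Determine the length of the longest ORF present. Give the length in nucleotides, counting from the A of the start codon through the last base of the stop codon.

Frame 1: ATG AAG TGA TGG ATG CGG CAA TAG AAC ACC — ATG at 1, stop TGA at 7 → 9 nt; ATG at 13, stop TAG at 22 → 12 nt.
Frame 2: TGA AGT GAT GGA TGC GGC AAT AGA ACA CCG — no ATG→stop ORF.
Frame 3: GAA GTG ATG GAT GCG GCA ATA GAA CAC CGT — no ATG→stop ORF.
Longest: frame 1, positions 13–24, 12 nt = 4 codons = 3 aa. → 12 nucleotides.

12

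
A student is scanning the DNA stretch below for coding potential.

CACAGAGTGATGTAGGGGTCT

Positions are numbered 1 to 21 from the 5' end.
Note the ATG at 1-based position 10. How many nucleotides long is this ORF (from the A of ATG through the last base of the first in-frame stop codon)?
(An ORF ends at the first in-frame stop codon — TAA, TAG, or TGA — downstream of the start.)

Codons from position 10: ATG (10–12), TAG (13–15).
TAG is the first in-frame stop; ORF spans 10–15, 6 nucleotides.

6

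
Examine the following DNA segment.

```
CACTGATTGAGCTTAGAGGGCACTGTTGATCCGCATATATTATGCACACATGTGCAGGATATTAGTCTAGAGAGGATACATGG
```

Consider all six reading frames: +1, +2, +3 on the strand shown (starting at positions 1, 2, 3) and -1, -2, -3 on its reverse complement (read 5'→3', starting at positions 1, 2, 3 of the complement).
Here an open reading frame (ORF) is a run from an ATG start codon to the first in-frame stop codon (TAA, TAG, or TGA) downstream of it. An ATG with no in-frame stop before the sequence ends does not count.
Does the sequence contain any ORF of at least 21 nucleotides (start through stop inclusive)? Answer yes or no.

Reverse complement (5'→3'): CCATGTATCCTCTCTAGACTAATATCCTGCACATGTGTGCATAATATATGCGGATCAACAGTGCCCTCTAAGCTCAATCAGTG
Frame +1: CAC TGA TTG AGC TTA GAG GGC ACT GTT GAT CCG CAT ATA TTA TGC ACA CAT GTG CAG GAT ATT AGT CTA GAG AGG ATA CAT — no ATG→stop ORF.
Frame +2: ACT GAT TGA GCT TAG AGG GCA CTG TTG ATC CGC ATA TAT TAT GCA CAC ATG TGC AGG ATA TTA GTC TAG AGA GGA TAC ATG — ATG at 50, stop TAG at 68 → 21 nt.
Frame +3: CTG ATT GAG CTT AGA GGG CAC TGT TGA TCC GCA TAT ATT ATG CAC ACA TGT GCA GGA TAT TAG TCT AGA GAG GAT ACA TGG — ATG at 42, stop TAG at 63 → 24 nt.
Frame -1: CCA TGT ATC CTC TCT AGA CTA ATA TCC TGC ACA TGT GTG CAT AAT ATA TGC GGA TCA ACA GTG CCC TCT AAG CTC AAT CAG — no ATG→stop ORF.
Frame -2: CAT GTA TCC TCT CTA GAC TAA TAT CCT GCA CAT GTG TGC ATA ATA TAT GCG GAT CAA CAG TGC CCT CTA AGC TCA ATC AGT — no ATG→stop ORF.
Frame -3: ATG TAT CCT CTC TAG ACT AAT ATC CTG CAC ATG TGT GCA TAA TAT ATG CGG ATC AAC AGT GCC CTC TAA GCT CAA TCA GTG — ATG at 3, stop TAG at 15 → 15 nt; ATG at 33, stop TAA at 42 → 12 nt; ATG at 48, stop TAA at 69 → 24 nt.
Frame +2 has an ORF of 21 nucleotides (positions 50–70) ≥ 21, so yes.

yes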